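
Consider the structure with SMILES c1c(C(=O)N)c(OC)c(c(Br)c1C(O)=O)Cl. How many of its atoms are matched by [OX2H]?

The query [OX2H] means: aliphatic oxygen with two connections, one of which is H — an -OH oxygen.
Check the 16 heavy atoms by environment: 5× c (aromatic, H0, X3) → no; 1× c (aromatic, H1, X3) → no; 1× O (H0, X2) → no; 1× C (H3, X4) → no; 1× Br (H0, X1) → no; 2× C (H0, X3) → no; 2× O (H0, X1) → no; 1× N (H2, X3) → no; 1× O (H1, X2) → match; 1× Cl (H0, X1) → no.
That gives 1 matching atom.

1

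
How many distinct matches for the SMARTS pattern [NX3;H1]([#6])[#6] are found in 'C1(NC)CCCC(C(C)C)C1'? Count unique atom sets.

[NX3;H1]([#6])[#6] is the SMARTS for a secondary amine: a trivalent nitrogen with one H, bonded to two carbons.
Exactly one fragment in the molecule meets all constraints, giving 1 match.

1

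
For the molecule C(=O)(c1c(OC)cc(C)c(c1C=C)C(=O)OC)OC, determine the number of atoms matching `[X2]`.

The query [X2] means: any atom with exactly two total connections (bonds + H).
Check the 19 heavy atoms by environment: 6× c (aromatic, X3) → no; 4× C (X4) → no; 4× C (X3) → no; 2× O (X1) → no; 3× O (X2) → match.
That gives 3 matching atoms.

3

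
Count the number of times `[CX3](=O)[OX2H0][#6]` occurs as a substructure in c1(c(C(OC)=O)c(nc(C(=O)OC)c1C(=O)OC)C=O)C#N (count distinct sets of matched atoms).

3

[CX3](=O)[OX2H0][#6] is the SMARTS for an ester: a carbonyl carbon bonded to an oxygen that is itself bonded to carbon (no H on that O).
The molecule carries 3 separate instances of a methyl-ester group (-C(=O)OCH3) meeting every constraint; each maps to a distinct set of atoms, giving 3 matches.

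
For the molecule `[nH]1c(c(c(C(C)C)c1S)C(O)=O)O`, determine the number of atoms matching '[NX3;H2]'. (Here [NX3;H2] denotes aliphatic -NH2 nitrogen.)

The query [NX3;H2] means: aliphatic N with 3 total connections, two of them H — an -NH2 nitrogen (amine or amide).
Check the 13 heavy atoms by environment: 1× n (aromatic, H1, X3) → no; 4× c (aromatic, H0, X3) → no; 1× C (H1, X4) → no; 2× C (H3, X4) → no; 1× C (H0, X3) → no; 1× O (H0, X1) → no; 2× O (H1, X2) → no; 1× S (H1, X2) → no.
No environment satisfies the query, so 0 matching atoms.

0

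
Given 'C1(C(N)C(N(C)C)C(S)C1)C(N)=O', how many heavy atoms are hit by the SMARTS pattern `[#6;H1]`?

The query [#6;H1] means: any carbon bearing exactly one hydrogen.
Check the 13 heavy atoms by environment: 4× C (H1) → match; 1× C (H2) → no; 1× S (H1) → no; 2× N (H2) → no; 1× N (H0) → no; 2× C (H3) → no; 1× C (H0) → no; 1× O (H0) → no.
That gives 4 matching atoms.

4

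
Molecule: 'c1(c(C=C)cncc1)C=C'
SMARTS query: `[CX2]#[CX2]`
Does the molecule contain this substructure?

No

The pattern [CX2]#[CX2] describes a carbon-carbon triple bond — an alkyne.
The closest candidate here is a vinyl group (-CH=CH2), but the C=C is a double bond; both carbons are CX3, not CX2. No other fragment satisfies the full query, so there is no match.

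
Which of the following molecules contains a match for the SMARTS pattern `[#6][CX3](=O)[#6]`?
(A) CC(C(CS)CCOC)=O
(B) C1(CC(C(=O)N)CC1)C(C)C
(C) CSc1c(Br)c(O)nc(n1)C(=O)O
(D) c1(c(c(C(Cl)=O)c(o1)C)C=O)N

A

[#6][CX3](=O)[#6] describes a carbonyl carbon (no H) flanked by two carbons (a ketone).
(A) contains an acetyl/ketone group (-C(=O)CH3), which satisfies every atom and bond constraint.
(B) has a primary amide (-C(=O)NH2) but one neighbour of the carbonyl carbon is N, not C.
(C) has a carboxylic acid group (-C(=O)OH) but one neighbour of the carbonyl carbon is O, not C.
(D) has an aldehyde (-CHO) but the carbonyl carbon has H1, so it is not flanked by two carbons.
So the answer is (A).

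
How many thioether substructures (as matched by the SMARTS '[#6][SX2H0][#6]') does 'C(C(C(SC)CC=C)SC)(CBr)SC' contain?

3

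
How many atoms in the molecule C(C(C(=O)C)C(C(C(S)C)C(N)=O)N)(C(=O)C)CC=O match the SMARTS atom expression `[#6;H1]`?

6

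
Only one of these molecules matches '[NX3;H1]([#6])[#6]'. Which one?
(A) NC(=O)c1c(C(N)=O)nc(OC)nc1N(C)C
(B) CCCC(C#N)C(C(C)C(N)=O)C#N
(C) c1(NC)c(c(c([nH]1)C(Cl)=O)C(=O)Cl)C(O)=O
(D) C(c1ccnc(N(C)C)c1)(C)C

C

[NX3;H1]([#6])[#6] describes a trivalent nitrogen with one H, bonded to two carbons (a secondary amine).
(A) has a dimethylamino group (-N(CH3)2) but the nitrogen has H0, not H1.
(B) has a primary amide (-C(=O)NH2) but the -C(=O)NH2 nitrogen has H2, not H1.
(C) contains an N-methylamino group (-NHCH3), which satisfies every atom and bond constraint.
(D) has a dimethylamino group (-N(CH3)2) but the nitrogen has H0, not H1.
So the answer is (C).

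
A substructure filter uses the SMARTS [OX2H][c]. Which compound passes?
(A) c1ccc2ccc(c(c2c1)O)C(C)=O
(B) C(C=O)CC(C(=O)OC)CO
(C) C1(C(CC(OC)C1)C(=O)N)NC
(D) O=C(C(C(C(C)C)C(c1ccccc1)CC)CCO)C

A

[OX2H][c] describes a hydroxyl oxygen attached to an aromatic carbon (a phenol).
(A) contains a hydroxyl group (-OH), which satisfies every atom and bond constraint.
(B) has a hydroxyl group (-OH) but the -OH is on an aliphatic carbon, not an aromatic c.
(C) has a methoxy ether (-OCH3) but the oxygen has H0, not H1.
(D) has a hydroxyl group (-OH) but the -OH is on an aliphatic carbon, not an aromatic c.
So the answer is (A).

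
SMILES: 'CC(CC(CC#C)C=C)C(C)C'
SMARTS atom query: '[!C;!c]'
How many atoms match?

0

The query [!C;!c] means: neither aliphatic nor aromatic carbon — same as [!#6].
Check the 12 heavy atoms by environment: 12× C → no.
No environment satisfies the query, so 0 matching atoms.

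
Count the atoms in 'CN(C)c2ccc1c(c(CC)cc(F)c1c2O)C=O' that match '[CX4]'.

4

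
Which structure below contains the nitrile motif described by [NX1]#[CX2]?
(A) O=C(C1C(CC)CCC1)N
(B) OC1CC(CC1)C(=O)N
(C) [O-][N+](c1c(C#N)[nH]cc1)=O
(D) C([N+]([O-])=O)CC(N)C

C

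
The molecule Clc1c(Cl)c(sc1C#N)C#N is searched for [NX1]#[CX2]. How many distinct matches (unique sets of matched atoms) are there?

2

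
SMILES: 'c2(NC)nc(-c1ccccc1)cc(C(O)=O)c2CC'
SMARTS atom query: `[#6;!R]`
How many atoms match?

4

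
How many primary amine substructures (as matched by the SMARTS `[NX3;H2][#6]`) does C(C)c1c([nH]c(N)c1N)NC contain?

[NX3;H2][#6] is the SMARTS for a primary amine: a trivalent nitrogen with two H attached to carbon.
The molecule carries 2 separate instances of a primary amino group (-NH2) meeting every constraint; each maps to a distinct set of atoms, giving 2 matches.

2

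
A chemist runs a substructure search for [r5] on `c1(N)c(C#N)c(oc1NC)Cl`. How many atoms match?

5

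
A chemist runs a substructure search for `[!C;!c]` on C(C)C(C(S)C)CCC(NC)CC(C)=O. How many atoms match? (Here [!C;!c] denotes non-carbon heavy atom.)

3

The query [!C;!c] means: neither aliphatic nor aromatic carbon — same as [!#6].
Check the 15 heavy atoms by environment: 12× C → no; 1× S → match; 1× N → match; 1× O → match.
Summing the matching environments: 1 + 1 + 1 = 3 matching atoms.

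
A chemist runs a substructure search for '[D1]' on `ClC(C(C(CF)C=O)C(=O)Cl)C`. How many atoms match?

6

Check the 12 heavy atoms by environment: 2× C (D2) → no; 4× C (D3) → no; 1× C (D1) → match; 2× Cl (D1) → match; 2× O (D1) → match; 1× F (D1) → match.
Summing the matching environments: 1 + 2 + 2 + 1 = 6 matching atoms.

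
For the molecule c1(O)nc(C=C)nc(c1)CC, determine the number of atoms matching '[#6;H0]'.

3

The query [#6;H0] means: any carbon with no attached hydrogen.
Check the 11 heavy atoms by environment: 2× n (aromatic, H0) → no; 3× c (aromatic, H0) → match; 1× c (aromatic, H1) → no; 1× O (H1) → no; 2× C (H2) → no; 1× C (H3) → no; 1× C (H1) → no.
That gives 3 matching atoms.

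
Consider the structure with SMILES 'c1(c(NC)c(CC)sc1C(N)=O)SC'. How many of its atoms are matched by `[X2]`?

2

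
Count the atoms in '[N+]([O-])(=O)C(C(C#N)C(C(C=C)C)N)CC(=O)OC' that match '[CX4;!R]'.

7

Check the 18 heavy atoms by environment: 7× C (X4, acyclic) → match; 1× N (X3, acyclic) → no; 3× C (X3, acyclic) → no; 1× C (X2, acyclic) → no; 1× N (X1, acyclic) → no; 2× O (X1, acyclic) → no; 1× O (X2, acyclic) → no; 1× N (charge +1, X3, acyclic) → no; 1× O (charge -1, X1, acyclic) → no.
That gives 7 matching atoms.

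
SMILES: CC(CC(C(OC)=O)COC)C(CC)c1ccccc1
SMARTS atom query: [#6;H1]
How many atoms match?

8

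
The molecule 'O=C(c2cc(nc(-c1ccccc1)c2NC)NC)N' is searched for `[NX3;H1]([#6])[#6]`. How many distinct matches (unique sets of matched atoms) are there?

2

[NX3;H1]([#6])[#6] is the SMARTS for a secondary amine: a trivalent nitrogen with one H, bonded to two carbons.
The molecule carries 2 separate instances of an N-methylamino group (-NHCH3) meeting every constraint; each maps to a distinct set of atoms, giving 2 matches.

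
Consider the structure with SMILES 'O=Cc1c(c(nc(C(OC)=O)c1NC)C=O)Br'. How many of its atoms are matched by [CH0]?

1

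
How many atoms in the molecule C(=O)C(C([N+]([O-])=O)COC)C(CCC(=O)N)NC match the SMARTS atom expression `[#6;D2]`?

The query [#6;D2] means: any carbon bonded to exactly two heavy atoms.
Check the 18 heavy atoms by environment: 4× C (D2) → match; 4× C (D3) → no; 3× O (D1) → no; 1× N (D1) → no; 1× N (charge +1, D3) → no; 1× O (charge -1, D1) → no; 1× N (D2) → no; 2× C (D1) → no; 1× O (D2) → no.
That gives 4 matching atoms.

4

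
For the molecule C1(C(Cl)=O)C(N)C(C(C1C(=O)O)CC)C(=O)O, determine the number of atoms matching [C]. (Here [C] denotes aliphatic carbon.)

10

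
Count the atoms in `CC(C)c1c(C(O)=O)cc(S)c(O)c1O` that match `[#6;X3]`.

Check the 15 heavy atoms by environment: 6× c (aromatic, X3) → match; 1× S (X2) → no; 3× O (X2) → no; 3× C (X4) → no; 1× C (X3) → match; 1× O (X1) → no.
Summing the matching environments: 6 + 1 = 7 matching atoms.

7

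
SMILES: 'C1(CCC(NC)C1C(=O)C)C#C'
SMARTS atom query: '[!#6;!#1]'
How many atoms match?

2

The query [!#6;!#1] means: not carbon and not hydrogen — any heteroatom.
Check the 12 heavy atoms by environment: 10× C → no; 1× N → match; 1× O → match.
Summing the matching environments: 1 + 1 = 2 matching atoms.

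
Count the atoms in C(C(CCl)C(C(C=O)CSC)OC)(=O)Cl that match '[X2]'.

The query [X2] means: any atom with exactly two total connections (bonds + H).
Check the 15 heavy atoms by environment: 7× C (X4) → no; 1× O (X2) → match; 2× Cl (X1) → no; 1× S (X2) → match; 2× C (X3) → no; 2× O (X1) → no.
Summing the matching environments: 1 + 1 = 2 matching atoms.

2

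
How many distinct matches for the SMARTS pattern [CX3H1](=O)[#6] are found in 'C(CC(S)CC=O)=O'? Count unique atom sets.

2

[CX3H1](=O)[#6] is the SMARTS for an aldehyde: an sp2 carbon with one H, double-bonded to O and single-bonded to carbon.
The molecule carries 2 separate instances of an aldehyde (-CHO) meeting every constraint; each maps to a distinct set of atoms, giving 2 matches.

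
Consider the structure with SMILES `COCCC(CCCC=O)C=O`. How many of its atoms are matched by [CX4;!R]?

Check the 12 heavy atoms by environment: 7× C (X4, acyclic) → match; 2× C (X3, acyclic) → no; 2× O (X1, acyclic) → no; 1× O (X2, acyclic) → no.
That gives 7 matching atoms.

7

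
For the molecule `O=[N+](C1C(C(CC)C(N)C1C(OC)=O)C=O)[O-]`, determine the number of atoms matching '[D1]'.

7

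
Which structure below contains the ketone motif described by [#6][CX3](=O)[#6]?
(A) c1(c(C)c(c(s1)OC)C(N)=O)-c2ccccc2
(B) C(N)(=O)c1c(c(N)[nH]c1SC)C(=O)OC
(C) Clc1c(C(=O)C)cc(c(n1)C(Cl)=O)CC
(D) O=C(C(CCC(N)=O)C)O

C

[#6][CX3](=O)[#6] describes a carbonyl carbon (no H) flanked by two carbons (a ketone).
(A) has a primary amide (-C(=O)NH2) but one neighbour of the carbonyl carbon is N, not C.
(B) has a methyl-ester group (-C(=O)OCH3) but one neighbour of the carbonyl carbon is O, not C.
(C) contains an acetyl/ketone group (-C(=O)CH3), which satisfies every atom and bond constraint.
(D) has a carboxylic acid group (-C(=O)OH) but one neighbour of the carbonyl carbon is O, not C.
So the answer is (C).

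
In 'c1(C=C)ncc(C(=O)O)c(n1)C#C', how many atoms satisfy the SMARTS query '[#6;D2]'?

The query [#6;D2] means: any carbon bonded to exactly two heavy atoms.
Check the 13 heavy atoms by environment: 2× n (aromatic, D2) → no; 3× c (aromatic, D3) → no; 1× c (aromatic, D2) → match; 1× C (D3) → no; 2× O (D1) → no; 2× C (D2) → match; 2× C (D1) → no.
Summing the matching environments: 1 + 2 = 3 matching atoms.

3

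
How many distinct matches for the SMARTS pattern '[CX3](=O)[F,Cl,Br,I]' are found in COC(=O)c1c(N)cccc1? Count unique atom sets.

[CX3](=O)[F,Cl,Br,I] is the SMARTS for an acyl halide: a carbonyl carbon bonded to a halogen.
The molecule has a methyl-ester group (-C(=O)OCH3), but the carbonyl is bonded to -O-C, not to a halogen; nothing else fits, so there are 0 matches.

0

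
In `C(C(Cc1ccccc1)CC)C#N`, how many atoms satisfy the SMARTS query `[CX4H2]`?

3

The query [CX4H2] means: sp3 carbon (X4) with exactly two hydrogens.
Check the 13 heavy atoms by environment: 3× C (H2, X4) → match; 1× C (H1, X4) → no; 1× C (H0, X2) → no; 1× N (H0, X1) → no; 1× c (aromatic, H0, X3) → no; 5× c (aromatic, H1, X3) → no; 1× C (H3, X4) → no.
That gives 3 matching atoms.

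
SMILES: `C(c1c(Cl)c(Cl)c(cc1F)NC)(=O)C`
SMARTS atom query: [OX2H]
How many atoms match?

The query [OX2H] means: aliphatic oxygen with two connections, one of which is H — an -OH oxygen.
Check the 14 heavy atoms by environment: 5× c (aromatic, H0, X3) → no; 1× c (aromatic, H1, X3) → no; 1× F (H0, X1) → no; 2× Cl (H0, X1) → no; 1× N (H1, X3) → no; 2× C (H3, X4) → no; 1× C (H0, X3) → no; 1× O (H0, X1) → no.
No environment satisfies the query, so 0 matching atoms.

0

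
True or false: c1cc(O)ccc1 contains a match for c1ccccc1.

The pattern c1ccccc1 describes six aromatic carbons in a ring — a benzene ring.
The required atom environment is present in the molecule, so the pattern matches.

True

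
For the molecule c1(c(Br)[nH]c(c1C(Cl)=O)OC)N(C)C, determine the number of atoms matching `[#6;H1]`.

0

The query [#6;H1] means: any carbon bearing exactly one hydrogen.
Check the 14 heavy atoms by environment: 1× n (aromatic, H1) → no; 4× c (aromatic, H0) → no; 1× Br (H0) → no; 2× O (H0) → no; 3× C (H3) → no; 1× N (H0) → no; 1× C (H0) → no; 1× Cl (H0) → no.
No environment satisfies the query, so 0 matching atoms.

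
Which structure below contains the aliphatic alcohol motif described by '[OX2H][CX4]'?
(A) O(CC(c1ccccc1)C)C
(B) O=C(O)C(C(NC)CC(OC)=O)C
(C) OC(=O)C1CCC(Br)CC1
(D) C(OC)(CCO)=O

D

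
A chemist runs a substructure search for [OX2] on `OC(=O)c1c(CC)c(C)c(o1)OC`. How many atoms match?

2

The query [OX2] means: aliphatic oxygen with two total connections — ether, hydroxyl, or ester single-bond O.
Check the 13 heavy atoms by environment: 1× o (aromatic, X2) → no; 4× c (aromatic, X3) → no; 4× C (X4) → no; 1× C (X3) → no; 1× O (X1) → no; 2× O (X2) → match.
That gives 2 matching atoms.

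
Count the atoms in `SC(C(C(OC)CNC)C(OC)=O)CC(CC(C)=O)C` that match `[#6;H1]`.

The query [#6;H1] means: any carbon bearing exactly one hydrogen.
Check the 20 heavy atoms by environment: 3× C (H2) → no; 4× C (H1) → match; 4× O (H0) → no; 5× C (H3) → no; 2× C (H0) → no; 1× N (H1) → no; 1× S (H1) → no.
That gives 4 matching atoms.

4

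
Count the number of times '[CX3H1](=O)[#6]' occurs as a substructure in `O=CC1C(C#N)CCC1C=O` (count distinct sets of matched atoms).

2

[CX3H1](=O)[#6] is the SMARTS for an aldehyde: an sp2 carbon with one H, double-bonded to O and single-bonded to carbon.
The molecule carries 2 separate instances of an aldehyde (-CHO) meeting every constraint; each maps to a distinct set of atoms, giving 2 matches.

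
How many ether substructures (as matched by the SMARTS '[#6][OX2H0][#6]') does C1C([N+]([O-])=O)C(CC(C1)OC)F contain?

1

[#6][OX2H0][#6] is the SMARTS for an ether: an aliphatic oxygen bridging two carbons with no H on the oxygen.
Exactly one fragment in the molecule meets all constraints, giving 1 match.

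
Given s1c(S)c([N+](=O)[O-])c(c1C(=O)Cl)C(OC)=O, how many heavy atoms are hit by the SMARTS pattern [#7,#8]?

6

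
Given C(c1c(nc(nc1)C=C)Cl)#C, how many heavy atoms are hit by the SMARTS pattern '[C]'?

4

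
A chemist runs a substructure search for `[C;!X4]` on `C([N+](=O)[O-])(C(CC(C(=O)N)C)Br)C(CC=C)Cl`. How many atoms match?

Check the 17 heavy atoms by environment: 7× C (X4) → no; 1× N (charge +1, X3) → no; 1× O (charge -1, X1) → no; 2× O (X1) → no; 1× Cl (X1) → no; 1× Br (X1) → no; 3× C (X3) → match; 1× N (X3) → no.
That gives 3 matching atoms.

3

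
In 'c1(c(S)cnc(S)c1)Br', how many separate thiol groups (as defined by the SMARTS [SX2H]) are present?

2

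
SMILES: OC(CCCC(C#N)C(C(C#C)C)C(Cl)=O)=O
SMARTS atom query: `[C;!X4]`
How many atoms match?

The query [C;!X4] means: aliphatic carbon that does not have four total connections.
Check the 17 heavy atoms by environment: 7× C (X4) → no; 2× C (X3) → match; 2× O (X1) → no; 1× Cl (X1) → no; 3× C (X2) → match; 1× N (X1) → no; 1× O (X2) → no.
Summing the matching environments: 2 + 3 = 5 matching atoms.

5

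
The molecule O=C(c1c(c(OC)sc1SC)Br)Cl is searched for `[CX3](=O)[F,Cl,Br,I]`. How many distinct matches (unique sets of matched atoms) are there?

1

[CX3](=O)[F,Cl,Br,I] is the SMARTS for an acyl halide: a carbonyl carbon bonded to a halogen.
Exactly one fragment in the molecule meets all constraints, giving 1 match.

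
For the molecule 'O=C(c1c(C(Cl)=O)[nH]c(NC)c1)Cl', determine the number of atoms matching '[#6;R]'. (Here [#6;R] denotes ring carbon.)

The query [#6;R] means: carbon that is part of a ring.
Check the 13 heavy atoms by environment: 1× n (aromatic, in 5-ring) → no; 4× c (aromatic, in 5-ring) → match; 3× C (acyclic) → no; 2× O (acyclic) → no; 2× Cl (acyclic) → no; 1× N (acyclic) → no.
That gives 4 matching atoms.

4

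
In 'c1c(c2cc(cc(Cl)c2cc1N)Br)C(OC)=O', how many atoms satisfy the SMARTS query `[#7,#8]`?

The query [#7,#8] means: nitrogen or oxygen (comma = OR).
Check the 17 heavy atoms by environment: 10× c (aromatic) → no; 1× Br → no; 1× N → match; 1× Cl → no; 2× C → no; 2× O → match.
Summing the matching environments: 1 + 2 = 3 matching atoms.

3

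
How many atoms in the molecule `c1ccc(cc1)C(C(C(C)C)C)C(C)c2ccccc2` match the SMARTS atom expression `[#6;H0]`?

2

The query [#6;H0] means: any carbon with no attached hydrogen.
Check the 20 heavy atoms by environment: 4× C (H3) → no; 4× C (H1) → no; 2× c (aromatic, H0) → match; 10× c (aromatic, H1) → no.
That gives 2 matching atoms.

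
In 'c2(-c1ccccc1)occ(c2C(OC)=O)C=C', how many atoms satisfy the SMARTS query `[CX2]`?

0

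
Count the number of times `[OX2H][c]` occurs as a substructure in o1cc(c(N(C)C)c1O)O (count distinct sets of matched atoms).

2

[OX2H][c] is the SMARTS for a phenol: a hydroxyl oxygen attached to an aromatic carbon.
The molecule carries 2 separate instances of a hydroxyl group (-OH) meeting every constraint; each maps to a distinct set of atoms, giving 2 matches.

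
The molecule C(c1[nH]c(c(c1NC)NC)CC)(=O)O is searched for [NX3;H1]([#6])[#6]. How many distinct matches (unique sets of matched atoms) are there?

2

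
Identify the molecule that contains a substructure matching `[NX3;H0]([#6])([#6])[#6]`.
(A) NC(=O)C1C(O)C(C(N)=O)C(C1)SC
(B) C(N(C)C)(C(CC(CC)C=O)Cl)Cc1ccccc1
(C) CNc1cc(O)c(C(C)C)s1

[NX3;H0]([#6])([#6])[#6] describes a trivalent nitrogen with no H, bonded to three carbons (a tertiary amine).
(A) has a primary amide (-C(=O)NH2) but the amide nitrogen has H2 and only one carbon neighbour.
(B) contains a dimethylamino group (-N(CH3)2), which satisfies every atom and bond constraint.
(C) has an N-methylamino group (-NHCH3) but the nitrogen still has one H (H1), not H0.
So the answer is (B).

B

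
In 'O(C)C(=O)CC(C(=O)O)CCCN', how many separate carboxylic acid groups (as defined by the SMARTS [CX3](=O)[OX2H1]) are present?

1

[CX3](=O)[OX2H1] is the SMARTS for a carboxylic acid: an sp2 carbon double-bonded to O and single-bonded to an -OH oxygen.
Exactly one fragment in the molecule meets all constraints, giving 1 match.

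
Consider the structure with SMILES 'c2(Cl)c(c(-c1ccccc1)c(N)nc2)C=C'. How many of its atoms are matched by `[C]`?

2

Check the 16 heavy atoms by environment: 1× n (aromatic) → no; 11× c (aromatic) → no; 1× Cl → no; 2× C → match; 1× N → no.
That gives 2 matching atoms.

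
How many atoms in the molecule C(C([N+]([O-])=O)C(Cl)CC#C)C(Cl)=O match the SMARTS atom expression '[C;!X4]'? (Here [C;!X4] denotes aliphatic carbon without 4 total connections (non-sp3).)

Check the 13 heavy atoms by environment: 4× C (X4) → no; 1× C (X3) → match; 2× O (X1) → no; 2× Cl (X1) → no; 2× C (X2) → match; 1× N (charge +1, X3) → no; 1× O (charge -1, X1) → no.
Summing the matching environments: 1 + 2 = 3 matching atoms.

3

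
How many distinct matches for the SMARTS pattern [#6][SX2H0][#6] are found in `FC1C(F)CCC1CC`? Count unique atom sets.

[#6][SX2H0][#6] is the SMARTS for a thioether: an aliphatic sulfur bridging two carbons with no H on the sulfur.
No fragment in the molecule satisfies every constraint, giving 0 matches.

0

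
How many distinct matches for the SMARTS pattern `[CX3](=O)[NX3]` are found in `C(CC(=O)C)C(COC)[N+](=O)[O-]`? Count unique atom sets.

0

[CX3](=O)[NX3] is the SMARTS for an amide: a carbonyl carbon bonded to a trivalent nitrogen.
No fragment in the molecule satisfies every constraint, giving 0 matches.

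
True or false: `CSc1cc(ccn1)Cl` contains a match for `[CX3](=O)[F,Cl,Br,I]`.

False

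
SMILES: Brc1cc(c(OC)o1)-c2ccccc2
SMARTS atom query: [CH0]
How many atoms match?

0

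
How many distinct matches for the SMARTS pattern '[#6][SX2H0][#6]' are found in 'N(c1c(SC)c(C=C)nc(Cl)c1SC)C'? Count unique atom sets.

[#6][SX2H0][#6] is the SMARTS for a thioether: an aliphatic sulfur bridging two carbons with no H on the sulfur.
The molecule carries 2 separate instances of a methylthio ether (-SCH3) meeting every constraint; each maps to a distinct set of atoms, giving 2 matches.

2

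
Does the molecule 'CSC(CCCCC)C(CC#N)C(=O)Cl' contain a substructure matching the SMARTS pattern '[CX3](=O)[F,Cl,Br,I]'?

The pattern [CX3](=O)[F,Cl,Br,I] describes a carbonyl carbon bonded to a halogen — an acyl halide.
The molecule carries an acyl chloride (-C(=O)Cl), whose atoms satisfy every constraint of the query, so the pattern matches.

Yes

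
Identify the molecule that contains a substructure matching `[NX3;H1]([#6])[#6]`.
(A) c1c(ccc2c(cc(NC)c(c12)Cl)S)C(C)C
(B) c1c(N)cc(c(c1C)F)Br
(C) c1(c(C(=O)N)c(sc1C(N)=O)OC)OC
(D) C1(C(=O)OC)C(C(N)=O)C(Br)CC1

A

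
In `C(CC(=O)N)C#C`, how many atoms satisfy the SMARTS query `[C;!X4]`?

3

The query [C;!X4] means: aliphatic carbon that does not have four total connections.
Check the 7 heavy atoms by environment: 2× C (X4) → no; 2× C (X2) → match; 1× C (X3) → match; 1× O (X1) → no; 1× N (X3) → no.
Summing the matching environments: 2 + 1 = 3 matching atoms.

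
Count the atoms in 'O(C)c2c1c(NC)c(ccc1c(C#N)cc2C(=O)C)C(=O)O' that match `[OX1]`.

2

Check the 22 heavy atoms by environment: 10× c (aromatic, X3) → no; 1× C (X2) → no; 1× N (X1) → no; 2× O (X2) → no; 3× C (X4) → no; 2× C (X3) → no; 2× O (X1) → match; 1× N (X3) → no.
That gives 2 matching atoms.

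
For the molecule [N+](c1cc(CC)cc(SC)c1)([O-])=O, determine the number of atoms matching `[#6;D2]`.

The query [#6;D2] means: any carbon bonded to exactly two heavy atoms.
Check the 13 heavy atoms by environment: 3× c (aromatic, D3) → no; 3× c (aromatic, D2) → match; 1× N (charge +1, D3) → no; 1× O (charge -1, D1) → no; 1× O (D1) → no; 1× C (D2) → match; 2× C (D1) → no; 1× S (D2) → no.
Summing the matching environments: 3 + 1 = 4 matching atoms.

4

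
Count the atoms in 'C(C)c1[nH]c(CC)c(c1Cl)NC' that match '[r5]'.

The query [r5] means: r5 matches atoms in a five-membered ring.
Check the 12 heavy atoms by environment: 1× n (aromatic, in 5-ring) → match; 4× c (aromatic, in 5-ring) → match; 5× C (acyclic) → no; 1× Cl (acyclic) → no; 1× N (acyclic) → no.
Summing the matching environments: 1 + 4 = 5 matching atoms.

5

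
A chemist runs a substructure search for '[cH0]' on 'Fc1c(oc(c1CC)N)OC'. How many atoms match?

The query [cH0] means: aromatic carbon with no attached hydrogen (substituted or ring-fusion).
Check the 11 heavy atoms by environment: 1× o (aromatic, H0) → no; 4× c (aromatic, H0) → match; 1× F (H0) → no; 1× N (H2) → no; 1× C (H2) → no; 2× C (H3) → no; 1× O (H0) → no.
That gives 4 matching atoms.

4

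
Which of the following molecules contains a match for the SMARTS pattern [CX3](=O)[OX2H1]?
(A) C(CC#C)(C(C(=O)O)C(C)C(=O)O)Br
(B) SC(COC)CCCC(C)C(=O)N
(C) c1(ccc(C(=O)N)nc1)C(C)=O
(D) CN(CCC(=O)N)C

A

[CX3](=O)[OX2H1] describes an sp2 carbon double-bonded to O and single-bonded to an -OH oxygen (a carboxylic acid).
(A) contains a carboxylic acid group (-C(=O)OH), which satisfies every atom and bond constraint.
(B) has a primary amide (-C(=O)NH2) but the carbonyl is bonded to N, not to an -OH oxygen.
(C) has a primary amide (-C(=O)NH2) but the carbonyl is bonded to N, not to an -OH oxygen.
(D) has a primary amide (-C(=O)NH2) but the carbonyl is bonded to N, not to an -OH oxygen.
So the answer is (A).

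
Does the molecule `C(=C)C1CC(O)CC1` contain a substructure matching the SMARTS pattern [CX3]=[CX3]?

The pattern [CX3]=[CX3] describes a non-aromatic C=C double bond between two sp2 carbons — an alkene.
The molecule carries a vinyl group (-CH=CH2), whose atoms satisfy every constraint of the query, so the pattern matches.

Yes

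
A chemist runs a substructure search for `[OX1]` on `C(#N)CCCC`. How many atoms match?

0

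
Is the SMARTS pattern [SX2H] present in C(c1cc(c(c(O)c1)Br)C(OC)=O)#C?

No

The pattern [SX2H] describes an aliphatic sulfur with two connections, one being H — a thiol.
The closest candidate here is a hydroxyl group (-OH), but it is an -OH, not an -SH. No other fragment satisfies the full query, so there is no match.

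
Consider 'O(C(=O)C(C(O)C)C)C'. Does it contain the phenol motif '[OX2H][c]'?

No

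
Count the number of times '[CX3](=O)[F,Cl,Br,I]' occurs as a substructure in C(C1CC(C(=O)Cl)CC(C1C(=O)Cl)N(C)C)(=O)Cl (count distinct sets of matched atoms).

[CX3](=O)[F,Cl,Br,I] is the SMARTS for an acyl halide: a carbonyl carbon bonded to a halogen.
The molecule carries 3 separate instances of an acyl chloride (-C(=O)Cl) meeting every constraint; each maps to a distinct set of atoms, giving 3 matches.

3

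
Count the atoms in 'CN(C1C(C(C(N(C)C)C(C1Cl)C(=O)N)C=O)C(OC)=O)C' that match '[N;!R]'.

The query [N;!R] means: aliphatic nitrogen not in a ring.
Check the 22 heavy atoms by environment: 6× C (in 6-ring) → no; 3× N (acyclic) → match; 8× C (acyclic) → no; 4× O (acyclic) → no; 1× Cl (acyclic) → no.
That gives 3 matching atoms.

3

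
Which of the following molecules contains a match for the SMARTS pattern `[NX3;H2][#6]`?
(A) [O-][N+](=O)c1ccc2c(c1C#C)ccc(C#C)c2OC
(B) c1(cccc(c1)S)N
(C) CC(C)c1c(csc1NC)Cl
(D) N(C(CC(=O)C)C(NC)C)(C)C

B

[NX3;H2][#6] describes a trivalent nitrogen with two H attached to carbon (a primary amine).
(A) has a nitro group (-[N+](=O)[O-]) but the nitrogen is [N+] with no H, not NX3H2.
(B) contains a primary amino group (-NH2), which satisfies every atom and bond constraint.
(C) has an N-methylamino group (-NHCH3) but the nitrogen bears two carbons and only one H (H1), not H2.
(D) has a dimethylamino group (-N(CH3)2) but the nitrogen has H0, not H2.
So the answer is (B).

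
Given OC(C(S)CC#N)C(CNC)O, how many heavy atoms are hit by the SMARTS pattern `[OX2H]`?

2

Check the 12 heavy atoms by environment: 2× C (H2, X4) → no; 3× C (H1, X4) → no; 1× N (H1, X3) → no; 1× C (H3, X4) → no; 1× S (H1, X2) → no; 1× C (H0, X2) → no; 1× N (H0, X1) → no; 2× O (H1, X2) → match.
That gives 2 matching atoms.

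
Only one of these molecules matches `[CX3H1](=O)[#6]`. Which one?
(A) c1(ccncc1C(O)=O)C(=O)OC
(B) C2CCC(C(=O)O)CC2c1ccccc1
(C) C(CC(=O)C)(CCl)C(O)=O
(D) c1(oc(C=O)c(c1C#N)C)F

D

[CX3H1](=O)[#6] describes an sp2 carbon with one H, double-bonded to O and single-bonded to carbon (an aldehyde).
(A) has a carboxylic acid group (-C(=O)OH) but the carbonyl carbon has H0 and is bonded to O, not H1.
(B) has a carboxylic acid group (-C(=O)OH) but the carbonyl carbon has H0 and is bonded to O, not H1.
(C) has an acetyl/ketone group (-C(=O)CH3) but the carbonyl carbon has H0 (two carbon neighbours), not H1.
(D) contains an aldehyde (-CHO), which satisfies every atom and bond constraint.
So the answer is (D).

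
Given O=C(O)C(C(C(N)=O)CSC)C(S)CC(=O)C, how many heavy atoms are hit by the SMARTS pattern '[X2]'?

3

The query [X2] means: any atom with exactly two total connections (bonds + H).
Check the 17 heavy atoms by environment: 7× C (X4) → no; 3× C (X3) → no; 3× O (X1) → no; 1× O (X2) → match; 2× S (X2) → match; 1× N (X3) → no.
Summing the matching environments: 1 + 2 = 3 matching atoms.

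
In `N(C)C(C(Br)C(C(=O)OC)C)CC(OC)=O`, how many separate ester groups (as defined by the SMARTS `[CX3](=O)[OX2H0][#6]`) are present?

2

[CX3](=O)[OX2H0][#6] is the SMARTS for an ester: a carbonyl carbon bonded to an oxygen that is itself bonded to carbon (no H on that O).
The molecule carries 2 separate instances of a methyl-ester group (-C(=O)OCH3) meeting every constraint; each maps to a distinct set of atoms, giving 2 matches.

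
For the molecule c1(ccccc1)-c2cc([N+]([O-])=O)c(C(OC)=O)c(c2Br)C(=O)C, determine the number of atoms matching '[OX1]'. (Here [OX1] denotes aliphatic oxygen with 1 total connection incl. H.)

4

The query [OX1] means: aliphatic oxygen with one total connection — typically a carbonyl =O or an oxide.
Check the 23 heavy atoms by environment: 12× c (aromatic, X3) → no; 2× C (X3) → no; 3× O (X1) → match; 1× O (X2) → no; 2× C (X4) → no; 1× Br (X1) → no; 1× N (charge +1, X3) → no; 1× O (charge -1, X1) → match.
Summing the matching environments: 3 + 1 = 4 matching atoms.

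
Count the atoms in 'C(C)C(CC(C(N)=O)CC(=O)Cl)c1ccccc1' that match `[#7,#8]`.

3

Check the 18 heavy atoms by environment: 8× C → no; 2× O → match; 1× N → match; 6× c (aromatic) → no; 1× Cl → no.
Summing the matching environments: 2 + 1 = 3 matching atoms.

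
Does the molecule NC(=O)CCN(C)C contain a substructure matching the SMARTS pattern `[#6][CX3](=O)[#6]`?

No

The pattern [#6][CX3](=O)[#6] describes a carbonyl carbon (no H) flanked by two carbons — a ketone.
The closest candidate here is a primary amide (-C(=O)NH2), but one neighbour of the carbonyl carbon is N, not C. No other fragment satisfies the full query, so there is no match.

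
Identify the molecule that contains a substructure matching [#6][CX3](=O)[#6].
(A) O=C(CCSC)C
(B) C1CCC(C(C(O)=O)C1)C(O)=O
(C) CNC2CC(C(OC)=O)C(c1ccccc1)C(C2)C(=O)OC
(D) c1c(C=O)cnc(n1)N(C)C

[#6][CX3](=O)[#6] describes a carbonyl carbon (no H) flanked by two carbons (a ketone).
(A) contains an acetyl/ketone group (-C(=O)CH3), which satisfies every atom and bond constraint.
(B) has a carboxylic acid group (-C(=O)OH) but one neighbour of the carbonyl carbon is O, not C.
(C) has a methyl-ester group (-C(=O)OCH3) but one neighbour of the carbonyl carbon is O, not C.
(D) has an aldehyde (-CHO) but the carbonyl carbon has H1, so it is not flanked by two carbons.
So the answer is (A).

A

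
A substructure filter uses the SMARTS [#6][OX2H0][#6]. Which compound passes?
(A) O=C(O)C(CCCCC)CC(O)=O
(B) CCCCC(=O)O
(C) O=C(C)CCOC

C

[#6][OX2H0][#6] describes an aliphatic oxygen bridging two carbons with no H on the oxygen (an ether).
(A) has a carboxylic acid group (-C(=O)OH) but the -OH oxygen has H1; the =O is OX1, not OX2.
(B) has a carboxylic acid group (-C(=O)OH) but the -OH oxygen has H1; the =O is OX1, not OX2.
(C) contains a methoxy ether (-OCH3), which satisfies every atom and bond constraint.
So the answer is (C).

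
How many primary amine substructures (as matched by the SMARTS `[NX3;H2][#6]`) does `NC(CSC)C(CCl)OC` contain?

[NX3;H2][#6] is the SMARTS for a primary amine: a trivalent nitrogen with two H attached to carbon.
Exactly one fragment in the molecule meets all constraints, giving 1 match.

1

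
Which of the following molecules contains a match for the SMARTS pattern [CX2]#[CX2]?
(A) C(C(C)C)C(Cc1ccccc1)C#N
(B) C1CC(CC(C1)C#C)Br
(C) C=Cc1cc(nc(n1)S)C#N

B

[CX2]#[CX2] describes a carbon-carbon triple bond (an alkyne).
(A) has a nitrile (-C#N) but the triple bond is C#N, not C#C.
(B) contains an ethynyl group (-C#CH), which satisfies every atom and bond constraint.
(C) has a nitrile (-C#N) but the triple bond is C#N, not C#C.
So the answer is (B).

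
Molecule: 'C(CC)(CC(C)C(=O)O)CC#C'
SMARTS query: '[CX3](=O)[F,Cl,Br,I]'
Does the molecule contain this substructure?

No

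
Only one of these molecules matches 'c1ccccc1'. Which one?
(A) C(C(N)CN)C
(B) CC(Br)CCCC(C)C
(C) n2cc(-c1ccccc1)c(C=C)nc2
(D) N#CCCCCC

c1ccccc1 describes six aromatic carbons in a ring (a benzene ring).
(A) has a methyl group (-CH3) but no six-membered all-carbon aromatic ring is present.
(B) has a methyl group (-CH3) but no six-membered all-carbon aromatic ring is present.
(C) contains a phenyl ring, which satisfies every atom and bond constraint.
(D) has a methyl group (-CH3) but no six-membered all-carbon aromatic ring is present.
So the answer is (C).

C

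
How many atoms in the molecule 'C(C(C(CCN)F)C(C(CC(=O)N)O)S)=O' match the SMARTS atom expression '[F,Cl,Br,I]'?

1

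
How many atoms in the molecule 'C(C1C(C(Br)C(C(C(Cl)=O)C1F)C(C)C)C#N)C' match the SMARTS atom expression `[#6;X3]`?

1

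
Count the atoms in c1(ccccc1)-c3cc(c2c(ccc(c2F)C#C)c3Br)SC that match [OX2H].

0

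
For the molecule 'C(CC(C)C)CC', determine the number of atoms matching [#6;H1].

1

The query [#6;H1] means: any carbon bearing exactly one hydrogen.
Check the 7 heavy atoms by environment: 3× C (H2) → no; 1× C (H1) → match; 3× C (H3) → no.
That gives 1 matching atom.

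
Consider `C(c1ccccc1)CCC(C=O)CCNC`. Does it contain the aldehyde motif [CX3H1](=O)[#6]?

Yes

The pattern [CX3H1](=O)[#6] describes an sp2 carbon with one H, double-bonded to O and single-bonded to carbon — an aldehyde.
The molecule carries an aldehyde (-CHO), whose atoms satisfy every constraint of the query, so the pattern matches.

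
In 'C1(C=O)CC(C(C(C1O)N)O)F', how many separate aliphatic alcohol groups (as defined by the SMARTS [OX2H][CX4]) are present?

2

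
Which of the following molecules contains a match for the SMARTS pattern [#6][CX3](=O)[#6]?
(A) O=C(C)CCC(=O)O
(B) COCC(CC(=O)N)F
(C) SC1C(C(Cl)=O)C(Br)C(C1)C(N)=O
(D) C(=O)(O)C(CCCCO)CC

A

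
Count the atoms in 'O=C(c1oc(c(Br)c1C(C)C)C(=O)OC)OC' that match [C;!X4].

The query [C;!X4] means: aliphatic carbon that does not have four total connections.
Check the 17 heavy atoms by environment: 1× o (aromatic, X2) → no; 4× c (aromatic, X3) → no; 2× C (X3) → match; 2× O (X1) → no; 2× O (X2) → no; 5× C (X4) → no; 1× Br (X1) → no.
That gives 2 matching atoms.

2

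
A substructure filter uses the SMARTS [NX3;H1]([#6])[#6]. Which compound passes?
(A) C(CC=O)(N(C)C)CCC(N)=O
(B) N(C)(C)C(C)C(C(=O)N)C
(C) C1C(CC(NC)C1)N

C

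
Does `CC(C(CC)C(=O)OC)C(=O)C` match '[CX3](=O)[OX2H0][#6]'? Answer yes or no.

Yes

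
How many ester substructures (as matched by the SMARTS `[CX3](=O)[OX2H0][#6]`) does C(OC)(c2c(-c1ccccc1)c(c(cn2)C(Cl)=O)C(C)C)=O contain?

1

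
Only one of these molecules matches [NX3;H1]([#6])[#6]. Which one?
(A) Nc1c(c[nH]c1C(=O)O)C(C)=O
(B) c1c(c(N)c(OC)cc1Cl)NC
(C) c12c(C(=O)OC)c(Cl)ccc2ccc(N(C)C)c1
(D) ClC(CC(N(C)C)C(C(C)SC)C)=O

B

[NX3;H1]([#6])[#6] describes a trivalent nitrogen with one H, bonded to two carbons (a secondary amine).
(A) has a primary amino group (-NH2) but the nitrogen has H2 and only one carbon neighbour.
(B) contains an N-methylamino group (-NHCH3), which satisfies every atom and bond constraint.
(C) has a dimethylamino group (-N(CH3)2) but the nitrogen has H0, not H1.
(D) has a dimethylamino group (-N(CH3)2) but the nitrogen has H0, not H1.
So the answer is (B).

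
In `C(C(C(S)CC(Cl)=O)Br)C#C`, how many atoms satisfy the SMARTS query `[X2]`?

Check the 11 heavy atoms by environment: 4× C (X4) → no; 1× S (X2) → match; 1× C (X3) → no; 1× O (X1) → no; 1× Cl (X1) → no; 1× Br (X1) → no; 2× C (X2) → match.
Summing the matching environments: 1 + 2 = 3 matching atoms.

3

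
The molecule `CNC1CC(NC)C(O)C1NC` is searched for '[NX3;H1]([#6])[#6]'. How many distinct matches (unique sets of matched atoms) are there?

3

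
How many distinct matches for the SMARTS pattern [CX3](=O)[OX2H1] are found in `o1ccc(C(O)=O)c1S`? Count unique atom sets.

1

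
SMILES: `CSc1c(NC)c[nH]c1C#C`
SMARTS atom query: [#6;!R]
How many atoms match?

Check the 11 heavy atoms by environment: 1× n (aromatic, in 5-ring) → no; 4× c (aromatic, in 5-ring) → no; 1× S (acyclic) → no; 4× C (acyclic) → match; 1× N (acyclic) → no.
That gives 4 matching atoms.

4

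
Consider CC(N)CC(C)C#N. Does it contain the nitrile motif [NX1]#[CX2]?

The pattern [NX1]#[CX2] describes a nitrogen triple-bonded to a two-connected carbon — a nitrile.
The molecule carries a nitrile (-C#N), whose atoms satisfy every constraint of the query, so the pattern matches.

Yes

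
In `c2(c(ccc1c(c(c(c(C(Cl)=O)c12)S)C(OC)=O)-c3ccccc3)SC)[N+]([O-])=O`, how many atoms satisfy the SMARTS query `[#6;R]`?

The query [#6;R] means: carbon that is part of a ring.
Check the 29 heavy atoms by environment: 16× c (aromatic, in 6-ring) → match; 1× N (charge +1, acyclic) → no; 1× O (charge -1, acyclic) → no; 4× O (acyclic) → no; 4× C (acyclic) → no; 1× Cl (acyclic) → no; 2× S (acyclic) → no.
That gives 16 matching atoms.

16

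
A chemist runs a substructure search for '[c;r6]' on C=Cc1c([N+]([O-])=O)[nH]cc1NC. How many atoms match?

The query [c;r6] means: aromatic carbon that belongs to a six-membered ring.
Check the 12 heavy atoms by environment: 1× n (aromatic, in 5-ring) → no; 4× c (aromatic, in 5-ring) → no; 1× N (acyclic) → no; 3× C (acyclic) → no; 1× N (charge +1, acyclic) → no; 1× O (charge -1, acyclic) → no; 1× O (acyclic) → no.
No environment satisfies the query, so 0 matching atoms.

0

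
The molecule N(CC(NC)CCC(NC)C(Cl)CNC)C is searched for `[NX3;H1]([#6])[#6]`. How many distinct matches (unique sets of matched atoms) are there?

4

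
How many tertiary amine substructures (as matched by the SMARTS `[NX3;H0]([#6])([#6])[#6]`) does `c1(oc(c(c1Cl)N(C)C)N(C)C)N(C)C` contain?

3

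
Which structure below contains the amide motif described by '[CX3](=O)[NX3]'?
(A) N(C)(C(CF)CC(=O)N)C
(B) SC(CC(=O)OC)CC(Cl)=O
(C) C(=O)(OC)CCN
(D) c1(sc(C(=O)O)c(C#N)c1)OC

A

[CX3](=O)[NX3] describes a carbonyl carbon bonded to a trivalent nitrogen (an amide).
(A) contains a primary amide (-C(=O)NH2), which satisfies every atom and bond constraint.
(B) has a methyl-ester group (-C(=O)OCH3) but the carbonyl is bonded to O, not to an NX3 nitrogen.
(C) has a primary amino group (-NH2) but the -NH2 is not attached to a carbonyl carbon.
(D) has a nitrile (-C#N) but the nitrile N is NX1 (triple-bonded), not NX3.
So the answer is (A).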